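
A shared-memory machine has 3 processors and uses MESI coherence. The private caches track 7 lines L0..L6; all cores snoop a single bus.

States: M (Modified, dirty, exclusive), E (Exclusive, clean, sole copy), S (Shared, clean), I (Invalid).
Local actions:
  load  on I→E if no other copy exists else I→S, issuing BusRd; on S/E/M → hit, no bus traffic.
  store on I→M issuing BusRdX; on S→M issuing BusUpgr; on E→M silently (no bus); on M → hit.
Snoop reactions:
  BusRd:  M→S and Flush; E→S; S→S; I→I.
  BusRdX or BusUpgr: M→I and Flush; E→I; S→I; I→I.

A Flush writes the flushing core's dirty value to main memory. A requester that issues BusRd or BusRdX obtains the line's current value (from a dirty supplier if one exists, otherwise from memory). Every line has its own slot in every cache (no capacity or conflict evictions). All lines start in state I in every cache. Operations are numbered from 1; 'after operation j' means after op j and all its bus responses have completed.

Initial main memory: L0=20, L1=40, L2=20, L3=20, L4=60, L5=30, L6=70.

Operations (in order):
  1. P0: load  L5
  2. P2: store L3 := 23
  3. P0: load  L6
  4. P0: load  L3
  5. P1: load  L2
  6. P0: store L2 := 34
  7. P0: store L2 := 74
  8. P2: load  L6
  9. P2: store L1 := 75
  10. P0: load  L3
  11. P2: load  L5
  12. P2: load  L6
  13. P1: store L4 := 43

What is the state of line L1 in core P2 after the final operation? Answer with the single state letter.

step 1: P0: load  L5  ⟶  EII  (L5)  txn=BusRd  M[L5]=30
step 2: P2: store L3 := 23  ⟶  IIM  (L3)  txn=BusRdX  M[L3]=20
step 3: P0: load  L6  ⟶  EII  (L6)  txn=BusRd  M[L6]=70
step 4: P0: load  L3  ⟶  SIS  (L3)  txn=BusRd+Flush  M[L3]=23
step 5: P1: load  L2  ⟶  IEI  (L2)  txn=BusRd  M[L2]=20
step 6: P0: store L2 := 34  ⟶  MII  (L2)  txn=BusRdX  M[L2]=20
step 7: P0: store L2 := 74  ⟶  MII  (L2)  txn=∅  M[L2]=20
step 8: P2: load  L6  ⟶  SIS  (L6)  txn=BusRd  M[L6]=70
step 9: P2: store L1 := 75  ⟶  IIM  (L1)  txn=BusRdX  M[L1]=40
step 10: P0: load  L3  ⟶  SIS  (L3)  txn=∅  M[L3]=23
step 11: P2: load  L5  ⟶  SIS  (L5)  txn=BusRd  M[L5]=30
step 12: P2: load  L6  ⟶  SIS  (L6)  txn=∅  M[L6]=70
step 13: P1: store L4 := 43  ⟶  IMI  (L4)  txn=BusRdX  M[L4]=60

state = M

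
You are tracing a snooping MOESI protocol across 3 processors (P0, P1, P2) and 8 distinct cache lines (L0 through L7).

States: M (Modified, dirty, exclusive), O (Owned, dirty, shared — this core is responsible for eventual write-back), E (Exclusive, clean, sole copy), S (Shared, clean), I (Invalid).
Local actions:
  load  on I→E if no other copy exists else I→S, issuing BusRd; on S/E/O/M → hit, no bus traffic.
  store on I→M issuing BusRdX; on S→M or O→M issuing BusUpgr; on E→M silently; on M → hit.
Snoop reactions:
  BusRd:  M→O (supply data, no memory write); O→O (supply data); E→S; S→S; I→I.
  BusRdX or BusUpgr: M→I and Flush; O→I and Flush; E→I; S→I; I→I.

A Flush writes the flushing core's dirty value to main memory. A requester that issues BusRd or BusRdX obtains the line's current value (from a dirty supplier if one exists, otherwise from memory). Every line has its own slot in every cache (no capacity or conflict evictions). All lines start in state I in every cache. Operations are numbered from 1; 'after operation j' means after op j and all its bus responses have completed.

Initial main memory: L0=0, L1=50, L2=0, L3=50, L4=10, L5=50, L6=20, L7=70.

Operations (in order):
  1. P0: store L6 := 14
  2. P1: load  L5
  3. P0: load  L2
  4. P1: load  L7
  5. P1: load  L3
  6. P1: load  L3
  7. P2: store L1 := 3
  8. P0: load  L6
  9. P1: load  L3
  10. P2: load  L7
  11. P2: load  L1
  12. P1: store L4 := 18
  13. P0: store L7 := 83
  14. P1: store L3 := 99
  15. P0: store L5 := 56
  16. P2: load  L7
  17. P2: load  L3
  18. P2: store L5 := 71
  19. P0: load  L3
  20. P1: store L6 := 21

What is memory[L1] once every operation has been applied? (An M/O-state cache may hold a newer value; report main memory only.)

[1] P0: store L6 := 14 | P0:M(14), P1:I, P2:I | bus: BusRdX
[2] P1: load  L5 | P0:I, P1:E(50), P2:I | bus: BusRd
[3] P0: load  L2 | P0:E(0), P1:I, P2:I | bus: BusRd
[4] P1: load  L7 | P0:I, P1:E(70), P2:I | bus: BusRd
[5] P1: load  L3 | P0:I, P1:E(50), P2:I | bus: BusRd
[6] P1: load  L3 | P0:I, P1:E(50), P2:I | bus: none
[7] P2: store L1 := 3 | P0:I, P1:I, P2:M(3) | bus: BusRdX
[8] P0: load  L6 | P0:M(14), P1:I, P2:I | bus: none
[9] P1: load  L3 | P0:I, P1:E(50), P2:I | bus: none
[10] P2: load  L7 | P0:I, P1:S(70), P2:S(70) | bus: BusRd
[11] P2: load  L1 | P0:I, P1:I, P2:M(3) | bus: none
[12] P1: store L4 := 18 | P0:I, P1:M(18), P2:I | bus: BusRdX
[13] P0: store L7 := 83 | P0:M(83), P1:I, P2:I | bus: BusRdX
[14] P1: store L3 := 99 | P0:I, P1:M(99), P2:I | bus: none
[15] P0: store L5 := 56 | P0:M(56), P1:I, P2:I | bus: BusRdX
[16] P2: load  L7 | P0:O(83), P1:I, P2:S(83) | bus: BusRd
[17] P2: load  L3 | P0:I, P1:O(99), P2:S(99) | bus: BusRd
[18] P2: store L5 := 71 | P0:I, P1:I, P2:M(71) | bus: BusRdX,Flush
[19] P0: load  L3 | P0:S(99), P1:O(99), P2:S(99) | bus: BusRd
[20] P1: store L6 := 21 | P0:I, P1:M(21), P2:I | bus: BusRdX,Flush

memory[L1] = 50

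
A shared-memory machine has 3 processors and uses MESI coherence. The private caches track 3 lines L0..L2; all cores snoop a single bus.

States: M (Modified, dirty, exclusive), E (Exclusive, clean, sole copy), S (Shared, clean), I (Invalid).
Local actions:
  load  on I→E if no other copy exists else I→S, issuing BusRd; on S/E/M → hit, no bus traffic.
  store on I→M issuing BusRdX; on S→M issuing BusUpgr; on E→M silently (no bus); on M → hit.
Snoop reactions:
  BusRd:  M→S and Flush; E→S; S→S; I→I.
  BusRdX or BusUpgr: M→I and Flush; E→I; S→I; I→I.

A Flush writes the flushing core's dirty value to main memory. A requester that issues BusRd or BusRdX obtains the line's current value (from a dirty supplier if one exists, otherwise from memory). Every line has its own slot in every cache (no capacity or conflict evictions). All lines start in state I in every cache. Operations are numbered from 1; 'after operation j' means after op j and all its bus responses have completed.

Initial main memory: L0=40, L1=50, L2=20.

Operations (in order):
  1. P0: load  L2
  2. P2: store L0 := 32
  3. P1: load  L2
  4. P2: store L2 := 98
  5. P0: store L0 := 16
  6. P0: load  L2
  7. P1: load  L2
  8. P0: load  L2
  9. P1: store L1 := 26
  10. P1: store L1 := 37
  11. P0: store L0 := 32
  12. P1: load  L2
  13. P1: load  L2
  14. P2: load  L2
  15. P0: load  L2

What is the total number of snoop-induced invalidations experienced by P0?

[1] P0: load  L2 | P0:E(20), P1:I, P2:I | bus: BusRd
[2] P2: store L0 := 32 | P0:I, P1:I, P2:M(32) | bus: BusRdX
[3] P1: load  L2 | P0:S(20), P1:S(20), P2:I | bus: BusRd
[4] P2: store L2 := 98 | P0:I, P1:I, P2:M(98) | bus: BusRdX
[5] P0: store L0 := 16 | P0:M(16), P1:I, P2:I | bus: BusRdX,Flush
[6] P0: load  L2 | P0:S(98), P1:I, P2:S(98) | bus: BusRd,Flush
[7] P1: load  L2 | P0:S(98), P1:S(98), P2:S(98) | bus: BusRd
[8] P0: load  L2 | P0:S(98), P1:S(98), P2:S(98) | bus: none
[9] P1: store L1 := 26 | P0:I, P1:M(26), P2:I | bus: BusRdX
[10] P1: store L1 := 37 | P0:I, P1:M(37), P2:I | bus: none
[11] P0: store L0 := 32 | P0:M(32), P1:I, P2:I | bus: none
[12] P1: load  L2 | P0:S(98), P1:S(98), P2:S(98) | bus: none
[13] P1: load  L2 | P0:S(98), P1:S(98), P2:S(98) | bus: none
[14] P2: load  L2 | P0:S(98), P1:S(98), P2:S(98) | bus: none
[15] P0: load  L2 | P0:S(98), P1:S(98), P2:S(98) | bus: none

invalidations = 1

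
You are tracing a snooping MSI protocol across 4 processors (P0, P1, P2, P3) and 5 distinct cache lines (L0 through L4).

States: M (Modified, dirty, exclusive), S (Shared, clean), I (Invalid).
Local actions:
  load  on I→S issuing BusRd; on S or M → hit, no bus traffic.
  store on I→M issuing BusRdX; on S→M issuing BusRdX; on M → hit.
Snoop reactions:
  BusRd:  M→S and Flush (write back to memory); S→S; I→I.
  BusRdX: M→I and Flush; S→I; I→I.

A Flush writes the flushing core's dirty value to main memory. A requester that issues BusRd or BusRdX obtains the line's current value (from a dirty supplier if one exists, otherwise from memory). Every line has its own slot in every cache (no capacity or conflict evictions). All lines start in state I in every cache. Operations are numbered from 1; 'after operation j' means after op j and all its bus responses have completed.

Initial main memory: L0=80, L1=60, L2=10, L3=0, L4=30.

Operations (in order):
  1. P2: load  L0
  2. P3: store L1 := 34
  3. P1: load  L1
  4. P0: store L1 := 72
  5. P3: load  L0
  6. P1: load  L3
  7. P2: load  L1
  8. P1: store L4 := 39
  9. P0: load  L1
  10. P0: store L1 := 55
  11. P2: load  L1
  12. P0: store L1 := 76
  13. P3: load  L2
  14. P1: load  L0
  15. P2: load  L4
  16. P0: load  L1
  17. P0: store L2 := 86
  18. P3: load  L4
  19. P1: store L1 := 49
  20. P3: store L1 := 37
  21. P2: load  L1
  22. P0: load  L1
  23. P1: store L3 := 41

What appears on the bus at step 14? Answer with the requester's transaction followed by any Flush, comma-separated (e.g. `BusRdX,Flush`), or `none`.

step 1: P2: load  L0  ⟶  IISI  (L0)  txn=BusRd  M[L0]=80
step 2: P3: store L1 := 34  ⟶  IIIM  (L1)  txn=BusRdX  M[L1]=60
step 3: P1: load  L1  ⟶  ISIS  (L1)  txn=BusRd+Flush  M[L1]=34
step 4: P0: store L1 := 72  ⟶  MIII  (L1)  txn=BusRdX  M[L1]=34
step 5: P3: load  L0  ⟶  IISS  (L0)  txn=BusRd  M[L0]=80
step 6: P1: load  L3  ⟶  ISII  (L3)  txn=BusRd  M[L3]=0
step 7: P2: load  L1  ⟶  SISI  (L1)  txn=BusRd+Flush  M[L1]=72
step 8: P1: store L4 := 39  ⟶  IMII  (L4)  txn=BusRdX  M[L4]=30
step 9: P0: load  L1  ⟶  SISI  (L1)  txn=∅  M[L1]=72
step 10: P0: store L1 := 55  ⟶  MIII  (L1)  txn=BusRdX  M[L1]=72
step 11: P2: load  L1  ⟶  SISI  (L1)  txn=BusRd+Flush  M[L1]=55
step 12: P0: store L1 := 76  ⟶  MIII  (L1)  txn=BusRdX  M[L1]=55
step 13: P3: load  L2  ⟶  IIIS  (L2)  txn=BusRd  M[L2]=10
step 14: P1: load  L0  ⟶  ISSS  (L0)  txn=BusRd  M[L0]=80
step 15: P2: load  L4  ⟶  ISSI  (L4)  txn=BusRd+Flush  M[L4]=39
step 16: P0: load  L1  ⟶  MIII  (L1)  txn=∅  M[L1]=55
step 17: P0: store L2 := 86  ⟶  MIII  (L2)  txn=BusRdX  M[L2]=10
step 18: P3: load  L4  ⟶  ISSS  (L4)  txn=BusRd  M[L4]=39
step 19: P1: store L1 := 49  ⟶  IMII  (L1)  txn=BusRdX+Flush  M[L1]=76
step 20: P3: store L1 := 37  ⟶  IIIM  (L1)  txn=BusRdX+Flush  M[L1]=49
step 21: P2: load  L1  ⟶  IISS  (L1)  txn=BusRd+Flush  M[L1]=37
step 22: P0: load  L1  ⟶  SISS  (L1)  txn=BusRd  M[L1]=37
step 23: P1: store L3 := 41  ⟶  IMII  (L3)  txn=BusRdX  M[L3]=0

bus = BusRd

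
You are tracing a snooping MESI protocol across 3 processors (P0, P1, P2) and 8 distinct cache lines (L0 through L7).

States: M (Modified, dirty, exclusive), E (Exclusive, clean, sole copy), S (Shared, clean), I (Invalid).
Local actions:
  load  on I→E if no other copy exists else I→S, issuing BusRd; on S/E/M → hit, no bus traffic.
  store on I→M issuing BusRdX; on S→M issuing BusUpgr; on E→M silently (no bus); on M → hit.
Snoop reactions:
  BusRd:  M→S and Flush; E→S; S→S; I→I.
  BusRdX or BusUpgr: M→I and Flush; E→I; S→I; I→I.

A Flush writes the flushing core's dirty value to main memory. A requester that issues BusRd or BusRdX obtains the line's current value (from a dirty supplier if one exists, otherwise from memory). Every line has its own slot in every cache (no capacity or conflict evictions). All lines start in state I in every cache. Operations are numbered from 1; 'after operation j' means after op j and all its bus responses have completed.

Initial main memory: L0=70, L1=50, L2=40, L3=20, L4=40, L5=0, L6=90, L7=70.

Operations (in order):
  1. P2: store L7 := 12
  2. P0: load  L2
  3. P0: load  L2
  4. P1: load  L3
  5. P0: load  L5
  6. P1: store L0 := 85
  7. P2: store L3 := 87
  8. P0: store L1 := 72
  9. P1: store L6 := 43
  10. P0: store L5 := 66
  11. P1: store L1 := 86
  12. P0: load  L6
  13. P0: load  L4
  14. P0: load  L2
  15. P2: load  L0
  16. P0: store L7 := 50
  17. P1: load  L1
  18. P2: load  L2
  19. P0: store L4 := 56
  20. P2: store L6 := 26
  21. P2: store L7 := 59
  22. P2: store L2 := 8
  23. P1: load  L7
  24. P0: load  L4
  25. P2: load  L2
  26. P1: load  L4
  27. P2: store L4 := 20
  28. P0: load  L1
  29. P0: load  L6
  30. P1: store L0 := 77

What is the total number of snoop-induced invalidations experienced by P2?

  op1 P2: store L7 := 12 → I/I/M on L7; bus BusRdX; mem=70
  op2 P0: load  L2 → E/I/I on L2; bus BusRd; mem=40
  op3 P0: load  L2 → E/I/I on L2; bus (none); mem=40
  op4 P1: load  L3 → I/E/I on L3; bus BusRd; mem=20
  op5 P0: load  L5 → E/I/I on L5; bus BusRd; mem=0
  op6 P1: store L0 := 85 → I/M/I on L0; bus BusRdX; mem=70
  op7 P2: store L3 := 87 → I/I/M on L3; bus BusRdX; mem=20
  op8 P0: store L1 := 72 → M/I/I on L1; bus BusRdX; mem=50
  op9 P1: store L6 := 43 → I/M/I on L6; bus BusRdX; mem=90
  op10 P0: store L5 := 66 → M/I/I on L5; bus (none); mem=0
  op11 P1: store L1 := 86 → I/M/I on L1; bus BusRdX Flush; mem=72
  op12 P0: load  L6 → S/S/I on L6; bus BusRd Flush; mem=43
  op13 P0: load  L4 → E/I/I on L4; bus BusRd; mem=40
  op14 P0: load  L2 → E/I/I on L2; bus (none); mem=40
  op15 P2: load  L0 → I/S/S on L0; bus BusRd Flush; mem=85
  op16 P0: store L7 := 50 → M/I/I on L7; bus BusRdX Flush; mem=12
  op17 P1: load  L1 → I/M/I on L1; bus (none); mem=72
  op18 P2: load  L2 → S/I/S on L2; bus BusRd; mem=40
  op19 P0: store L4 := 56 → M/I/I on L4; bus (none); mem=40
  op20 P2: store L6 := 26 → I/I/M on L6; bus BusRdX; mem=43
  op21 P2: store L7 := 59 → I/I/M on L7; bus BusRdX Flush; mem=50
  op22 P2: store L2 := 8 → I/I/M on L2; bus BusUpgr; mem=40
  op23 P1: load  L7 → I/S/S on L7; bus BusRd Flush; mem=59
  op24 P0: load  L4 → M/I/I on L4; bus (none); mem=40
  op25 P2: load  L2 → I/I/M on L2; bus (none); mem=40
  op26 P1: load  L4 → S/S/I on L4; bus BusRd Flush; mem=56
  op27 P2: store L4 := 20 → I/I/M on L4; bus BusRdX; mem=56
  op28 P0: load  L1 → S/S/I on L1; bus BusRd Flush; mem=86
  op29 P0: load  L6 → S/I/S on L6; bus BusRd Flush; mem=26
  op30 P1: store L0 := 77 → I/M/I on L0; bus BusUpgr; mem=85

invalidations = 2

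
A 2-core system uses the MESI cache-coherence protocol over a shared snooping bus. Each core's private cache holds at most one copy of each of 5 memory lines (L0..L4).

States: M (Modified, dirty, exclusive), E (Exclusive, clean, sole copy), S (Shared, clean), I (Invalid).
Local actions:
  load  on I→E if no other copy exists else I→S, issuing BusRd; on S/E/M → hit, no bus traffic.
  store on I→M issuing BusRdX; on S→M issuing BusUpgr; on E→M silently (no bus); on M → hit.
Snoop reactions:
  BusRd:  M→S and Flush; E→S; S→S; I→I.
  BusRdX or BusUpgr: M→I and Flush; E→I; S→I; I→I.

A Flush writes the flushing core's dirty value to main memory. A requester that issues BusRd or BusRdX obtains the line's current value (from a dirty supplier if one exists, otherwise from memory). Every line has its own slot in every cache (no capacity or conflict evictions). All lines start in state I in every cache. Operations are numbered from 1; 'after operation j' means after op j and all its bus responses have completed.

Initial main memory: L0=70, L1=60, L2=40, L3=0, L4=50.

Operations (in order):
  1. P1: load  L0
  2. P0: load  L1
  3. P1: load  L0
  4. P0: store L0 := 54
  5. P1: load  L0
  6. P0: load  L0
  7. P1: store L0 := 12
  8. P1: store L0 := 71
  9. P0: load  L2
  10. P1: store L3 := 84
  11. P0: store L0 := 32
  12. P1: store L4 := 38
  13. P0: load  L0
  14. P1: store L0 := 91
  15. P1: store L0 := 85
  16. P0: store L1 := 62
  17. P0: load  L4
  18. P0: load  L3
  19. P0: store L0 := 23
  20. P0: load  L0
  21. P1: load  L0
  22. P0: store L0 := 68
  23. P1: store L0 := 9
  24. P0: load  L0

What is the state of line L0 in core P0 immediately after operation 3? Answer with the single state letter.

state = I

  op1 P1: load  L0 → I/E on L0; bus BusRd; mem=70
  op2 P0: load  L1 → E/I on L1; bus BusRd; mem=60
  op3 P1: load  L0 → I/E on L0; bus (none); mem=70
  op4 P0: store L0 := 54 → M/I on L0; bus BusRdX; mem=70
  op5 P1: load  L0 → S/S on L0; bus BusRd Flush; mem=54
  op6 P0: load  L0 → S/S on L0; bus (none); mem=54
  op7 P1: store L0 := 12 → I/M on L0; bus BusUpgr; mem=54
  op8 P1: store L0 := 71 → I/M on L0; bus (none); mem=54
  op9 P0: load  L2 → E/I on L2; bus BusRd; mem=40
  op10 P1: store L3 := 84 → I/M on L3; bus BusRdX; mem=0
  op11 P0: store L0 := 32 → M/I on L0; bus BusRdX Flush; mem=71
  op12 P1: store L4 := 38 → I/M on L4; bus BusRdX; mem=50
  op13 P0: load  L0 → M/I on L0; bus (none); mem=71
  op14 P1: store L0 := 91 → I/M on L0; bus BusRdX Flush; mem=32
  op15 P1: store L0 := 85 → I/M on L0; bus (none); mem=32
  op16 P0: store L1 := 62 → M/I on L1; bus (none); mem=60
  op17 P0: load  L4 → S/S on L4; bus BusRd Flush; mem=38
  op18 P0: load  L3 → S/S on L3; bus BusRd Flush; mem=84
  op19 P0: store L0 := 23 → M/I on L0; bus BusRdX Flush; mem=85
  op20 P0: load  L0 → M/I on L0; bus (none); mem=85
  op21 P1: load  L0 → S/S on L0; bus BusRd Flush; mem=23
  op22 P0: store L0 := 68 → M/I on L0; bus BusUpgr; mem=23
  op23 P1: store L0 := 9 → I/M on L0; bus BusRdX Flush; mem=68
  op24 P0: load  L0 → S/S on L0; bus BusRd Flush; mem=9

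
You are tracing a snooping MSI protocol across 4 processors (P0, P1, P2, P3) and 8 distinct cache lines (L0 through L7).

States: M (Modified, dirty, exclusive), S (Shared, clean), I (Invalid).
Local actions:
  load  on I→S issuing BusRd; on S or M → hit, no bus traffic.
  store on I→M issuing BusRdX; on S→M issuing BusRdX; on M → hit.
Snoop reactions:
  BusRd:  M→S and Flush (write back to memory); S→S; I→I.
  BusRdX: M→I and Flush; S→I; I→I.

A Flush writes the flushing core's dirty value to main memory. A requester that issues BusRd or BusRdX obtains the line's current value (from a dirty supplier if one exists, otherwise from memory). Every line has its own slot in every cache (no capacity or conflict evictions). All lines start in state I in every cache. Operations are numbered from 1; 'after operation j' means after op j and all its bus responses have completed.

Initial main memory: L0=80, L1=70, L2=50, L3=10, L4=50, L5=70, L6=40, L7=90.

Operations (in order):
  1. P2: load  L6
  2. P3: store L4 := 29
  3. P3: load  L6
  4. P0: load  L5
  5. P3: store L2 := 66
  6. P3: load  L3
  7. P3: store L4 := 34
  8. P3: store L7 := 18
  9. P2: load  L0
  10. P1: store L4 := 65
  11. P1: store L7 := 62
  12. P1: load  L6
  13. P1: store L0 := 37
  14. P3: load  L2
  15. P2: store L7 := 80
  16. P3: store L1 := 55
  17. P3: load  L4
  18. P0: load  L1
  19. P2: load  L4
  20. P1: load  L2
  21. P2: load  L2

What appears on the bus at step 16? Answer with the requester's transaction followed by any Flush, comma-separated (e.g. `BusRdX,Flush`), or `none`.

bus = BusRdX

step 1: P2: load  L6  ⟶  IISI  (L6)  txn=BusRd  M[L6]=40
step 2: P3: store L4 := 29  ⟶  IIIM  (L4)  txn=BusRdX  M[L4]=50
step 3: P3: load  L6  ⟶  IISS  (L6)  txn=BusRd  M[L6]=40
step 4: P0: load  L5  ⟶  SIII  (L5)  txn=BusRd  M[L5]=70
step 5: P3: store L2 := 66  ⟶  IIIM  (L2)  txn=BusRdX  M[L2]=50
step 6: P3: load  L3  ⟶  IIIS  (L3)  txn=BusRd  M[L3]=10
step 7: P3: store L4 := 34  ⟶  IIIM  (L4)  txn=∅  M[L4]=50
step 8: P3: store L7 := 18  ⟶  IIIM  (L7)  txn=BusRdX  M[L7]=90
step 9: P2: load  L0  ⟶  IISI  (L0)  txn=BusRd  M[L0]=80
step 10: P1: store L4 := 65  ⟶  IMII  (L4)  txn=BusRdX+Flush  M[L4]=34
step 11: P1: store L7 := 62  ⟶  IMII  (L7)  txn=BusRdX+Flush  M[L7]=18
step 12: P1: load  L6  ⟶  ISSS  (L6)  txn=BusRd  M[L6]=40
step 13: P1: store L0 := 37  ⟶  IMII  (L0)  txn=BusRdX  M[L0]=80
step 14: P3: load  L2  ⟶  IIIM  (L2)  txn=∅  M[L2]=50
step 15: P2: store L7 := 80  ⟶  IIMI  (L7)  txn=BusRdX+Flush  M[L7]=62
step 16: P3: store L1 := 55  ⟶  IIIM  (L1)  txn=BusRdX  M[L1]=70
step 17: P3: load  L4  ⟶  ISIS  (L4)  txn=BusRd+Flush  M[L4]=65
step 18: P0: load  L1  ⟶  SIIS  (L1)  txn=BusRd+Flush  M[L1]=55
step 19: P2: load  L4  ⟶  ISSS  (L4)  txn=BusRd  M[L4]=65
step 20: P1: load  L2  ⟶  ISIS  (L2)  txn=BusRd+Flush  M[L2]=66
step 21: P2: load  L2  ⟶  ISSS  (L2)  txn=BusRd  M[L2]=66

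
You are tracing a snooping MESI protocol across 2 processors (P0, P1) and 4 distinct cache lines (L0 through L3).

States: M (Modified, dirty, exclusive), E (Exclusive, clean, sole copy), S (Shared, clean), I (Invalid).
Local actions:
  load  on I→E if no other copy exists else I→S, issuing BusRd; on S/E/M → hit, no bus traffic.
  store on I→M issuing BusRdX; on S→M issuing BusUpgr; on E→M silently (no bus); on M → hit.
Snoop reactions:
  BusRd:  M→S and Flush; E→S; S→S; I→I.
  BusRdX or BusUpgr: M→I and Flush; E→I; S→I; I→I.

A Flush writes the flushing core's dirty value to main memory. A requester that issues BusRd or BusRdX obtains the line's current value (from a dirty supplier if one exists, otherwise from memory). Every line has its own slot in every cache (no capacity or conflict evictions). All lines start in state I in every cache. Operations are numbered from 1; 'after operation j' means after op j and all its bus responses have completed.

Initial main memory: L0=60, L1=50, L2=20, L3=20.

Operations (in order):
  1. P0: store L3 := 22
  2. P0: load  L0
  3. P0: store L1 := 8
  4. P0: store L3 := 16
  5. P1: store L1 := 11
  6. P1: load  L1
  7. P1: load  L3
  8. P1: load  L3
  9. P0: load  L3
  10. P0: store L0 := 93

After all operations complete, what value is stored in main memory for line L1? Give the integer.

[1] P0: store L3 := 22 | P0:M(22), P1:I | bus: BusRdX
[2] P0: load  L0 | P0:E(60), P1:I | bus: BusRd
[3] P0: store L1 := 8 | P0:M(8), P1:I | bus: BusRdX
[4] P0: store L3 := 16 | P0:M(16), P1:I | bus: none
[5] P1: store L1 := 11 | P0:I, P1:M(11) | bus: BusRdX,Flush
[6] P1: load  L1 | P0:I, P1:M(11) | bus: none
[7] P1: load  L3 | P0:S(16), P1:S(16) | bus: BusRd,Flush
[8] P1: load  L3 | P0:S(16), P1:S(16) | bus: none
[9] P0: load  L3 | P0:S(16), P1:S(16) | bus: none
[10] P0: store L0 := 93 | P0:M(93), P1:I | bus: none

memory[L1] = 8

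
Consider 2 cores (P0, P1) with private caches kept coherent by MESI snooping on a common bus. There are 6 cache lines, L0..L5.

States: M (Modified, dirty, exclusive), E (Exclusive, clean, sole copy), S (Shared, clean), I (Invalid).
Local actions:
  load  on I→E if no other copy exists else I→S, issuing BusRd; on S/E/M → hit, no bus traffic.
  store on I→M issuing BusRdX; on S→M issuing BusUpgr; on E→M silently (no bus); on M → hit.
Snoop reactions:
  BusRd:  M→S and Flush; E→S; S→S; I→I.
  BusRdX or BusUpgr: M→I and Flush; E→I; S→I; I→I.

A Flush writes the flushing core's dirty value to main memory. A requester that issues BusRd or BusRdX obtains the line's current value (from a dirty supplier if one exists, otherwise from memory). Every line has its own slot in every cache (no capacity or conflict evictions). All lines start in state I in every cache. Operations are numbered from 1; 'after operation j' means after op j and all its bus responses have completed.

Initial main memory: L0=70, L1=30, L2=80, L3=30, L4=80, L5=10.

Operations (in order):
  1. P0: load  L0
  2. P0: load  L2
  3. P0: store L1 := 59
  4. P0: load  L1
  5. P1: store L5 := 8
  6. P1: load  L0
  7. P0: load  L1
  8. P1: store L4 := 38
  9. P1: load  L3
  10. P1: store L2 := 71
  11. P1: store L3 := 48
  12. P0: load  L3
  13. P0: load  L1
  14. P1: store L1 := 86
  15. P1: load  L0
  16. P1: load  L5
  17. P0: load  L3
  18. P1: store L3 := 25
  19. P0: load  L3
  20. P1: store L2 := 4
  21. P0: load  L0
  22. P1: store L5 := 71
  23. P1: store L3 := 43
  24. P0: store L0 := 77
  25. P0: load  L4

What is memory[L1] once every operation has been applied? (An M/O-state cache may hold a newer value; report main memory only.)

  op1 P0: load  L0 → E/I on L0; bus BusRd; mem=70
  op2 P0: load  L2 → E/I on L2; bus BusRd; mem=80
  op3 P0: store L1 := 59 → M/I on L1; bus BusRdX; mem=30
  op4 P0: load  L1 → M/I on L1; bus (none); mem=30
  op5 P1: store L5 := 8 → I/M on L5; bus BusRdX; mem=10
  op6 P1: load  L0 → S/S on L0; bus BusRd; mem=70
  op7 P0: load  L1 → M/I on L1; bus (none); mem=30
  op8 P1: store L4 := 38 → I/M on L4; bus BusRdX; mem=80
  op9 P1: load  L3 → I/E on L3; bus BusRd; mem=30
  op10 P1: store L2 := 71 → I/M on L2; bus BusRdX; mem=80
  op11 P1: store L3 := 48 → I/M on L3; bus (none); mem=30
  op12 P0: load  L3 → S/S on L3; bus BusRd Flush; mem=48
  op13 P0: load  L1 → M/I on L1; bus (none); mem=30
  op14 P1: store L1 := 86 → I/M on L1; bus BusRdX Flush; mem=59
  op15 P1: load  L0 → S/S on L0; bus (none); mem=70
  op16 P1: load  L5 → I/M on L5; bus (none); mem=10
  op17 P0: load  L3 → S/S on L3; bus (none); mem=48
  op18 P1: store L3 := 25 → I/M on L3; bus BusUpgr; mem=48
  op19 P0: load  L3 → S/S on L3; bus BusRd Flush; mem=25
  op20 P1: store L2 := 4 → I/M on L2; bus (none); mem=80
  op21 P0: load  L0 → S/S on L0; bus (none); mem=70
  op22 P1: store L5 := 71 → I/M on L5; bus (none); mem=10
  op23 P1: store L3 := 43 → I/M on L3; bus BusUpgr; mem=25
  op24 P0: store L0 := 77 → M/I on L0; bus BusUpgr; mem=70
  op25 P0: load  L4 → S/S on L4; bus BusRd Flush; mem=38

memory[L1] = 59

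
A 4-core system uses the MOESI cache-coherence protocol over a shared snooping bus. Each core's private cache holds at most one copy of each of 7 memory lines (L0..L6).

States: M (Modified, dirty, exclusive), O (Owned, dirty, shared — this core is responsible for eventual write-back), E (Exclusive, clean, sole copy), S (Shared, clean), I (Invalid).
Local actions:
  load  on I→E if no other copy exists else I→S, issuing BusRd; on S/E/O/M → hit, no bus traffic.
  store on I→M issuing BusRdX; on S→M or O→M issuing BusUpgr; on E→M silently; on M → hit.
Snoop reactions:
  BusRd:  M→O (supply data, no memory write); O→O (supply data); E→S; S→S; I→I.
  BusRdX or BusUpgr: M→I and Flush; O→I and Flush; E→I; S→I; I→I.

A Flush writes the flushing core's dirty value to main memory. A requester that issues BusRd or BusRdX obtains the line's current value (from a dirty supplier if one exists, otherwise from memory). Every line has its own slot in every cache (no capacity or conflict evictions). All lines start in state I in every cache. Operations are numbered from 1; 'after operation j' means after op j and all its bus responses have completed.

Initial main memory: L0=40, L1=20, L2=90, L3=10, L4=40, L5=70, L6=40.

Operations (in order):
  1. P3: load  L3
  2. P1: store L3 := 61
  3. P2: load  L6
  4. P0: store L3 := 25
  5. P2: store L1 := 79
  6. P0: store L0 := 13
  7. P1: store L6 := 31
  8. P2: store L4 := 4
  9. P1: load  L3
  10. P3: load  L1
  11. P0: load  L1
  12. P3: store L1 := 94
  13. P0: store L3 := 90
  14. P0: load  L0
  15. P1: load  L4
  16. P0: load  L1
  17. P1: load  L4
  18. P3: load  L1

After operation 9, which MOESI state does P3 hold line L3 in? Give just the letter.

state = I

[1] P3: load  L3 | P0:I, P1:I, P2:I, P3:E(10) | bus: BusRd
[2] P1: store L3 := 61 | P0:I, P1:M(61), P2:I, P3:I | bus: BusRdX
[3] P2: load  L6 | P0:I, P1:I, P2:E(40), P3:I | bus: BusRd
[4] P0: store L3 := 25 | P0:M(25), P1:I, P2:I, P3:I | bus: BusRdX,Flush
[5] P2: store L1 := 79 | P0:I, P1:I, P2:M(79), P3:I | bus: BusRdX
[6] P0: store L0 := 13 | P0:M(13), P1:I, P2:I, P3:I | bus: BusRdX
[7] P1: store L6 := 31 | P0:I, P1:M(31), P2:I, P3:I | bus: BusRdX
[8] P2: store L4 := 4 | P0:I, P1:I, P2:M(4), P3:I | bus: BusRdX
[9] P1: load  L3 | P0:O(25), P1:S(25), P2:I, P3:I | bus: BusRd
[10] P3: load  L1 | P0:I, P1:I, P2:O(79), P3:S(79) | bus: BusRd
[11] P0: load  L1 | P0:S(79), P1:I, P2:O(79), P3:S(79) | bus: BusRd
[12] P3: store L1 := 94 | P0:I, P1:I, P2:I, P3:M(94) | bus: BusUpgr,Flush
[13] P0: store L3 := 90 | P0:M(90), P1:I, P2:I, P3:I | bus: BusUpgr
[14] P0: load  L0 | P0:M(13), P1:I, P2:I, P3:I | bus: none
[15] P1: load  L4 | P0:I, P1:S(4), P2:O(4), P3:I | bus: BusRd
[16] P0: load  L1 | P0:S(94), P1:I, P2:I, P3:O(94) | bus: BusRd
[17] P1: load  L4 | P0:I, P1:S(4), P2:O(4), P3:I | bus: none
[18] P3: load  L1 | P0:S(94), P1:I, P2:I, P3:O(94) | bus: none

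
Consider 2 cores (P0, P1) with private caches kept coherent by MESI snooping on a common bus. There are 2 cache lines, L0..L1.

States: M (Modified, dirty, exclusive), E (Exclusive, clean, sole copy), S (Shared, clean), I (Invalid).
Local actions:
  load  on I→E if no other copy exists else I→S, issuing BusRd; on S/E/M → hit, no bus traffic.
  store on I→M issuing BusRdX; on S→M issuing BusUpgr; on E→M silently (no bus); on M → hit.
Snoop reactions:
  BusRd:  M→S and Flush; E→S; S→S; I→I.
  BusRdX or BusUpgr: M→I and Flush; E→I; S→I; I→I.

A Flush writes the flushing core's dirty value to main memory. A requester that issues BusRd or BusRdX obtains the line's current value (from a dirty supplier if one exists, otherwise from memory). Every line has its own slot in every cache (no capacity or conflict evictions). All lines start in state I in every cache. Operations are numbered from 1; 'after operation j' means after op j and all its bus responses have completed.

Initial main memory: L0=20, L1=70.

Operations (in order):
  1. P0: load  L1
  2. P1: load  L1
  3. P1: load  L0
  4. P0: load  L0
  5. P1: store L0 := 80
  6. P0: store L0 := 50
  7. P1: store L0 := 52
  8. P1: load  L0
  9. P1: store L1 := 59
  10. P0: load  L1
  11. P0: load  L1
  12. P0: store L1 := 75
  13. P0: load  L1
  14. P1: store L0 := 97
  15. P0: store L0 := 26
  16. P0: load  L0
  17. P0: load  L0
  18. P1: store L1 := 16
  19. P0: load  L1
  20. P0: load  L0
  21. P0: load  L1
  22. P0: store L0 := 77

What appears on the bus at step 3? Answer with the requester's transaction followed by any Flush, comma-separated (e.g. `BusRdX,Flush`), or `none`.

bus = BusRd

1. P0: load  L1  bus=[BusRd]  L1: P0=E P1=I  mem[L1]=70
2. P1: load  L1  bus=[BusRd]  L1: P0=S P1=S  mem[L1]=70
3. P1: load  L0  bus=[BusRd]  L0: P0=I P1=E  mem[L0]=20
4. P0: load  L0  bus=[BusRd]  L0: P0=S P1=S  mem[L0]=20
5. P1: store L0 := 80  bus=[BusUpgr]  L0: P0=I P1=M  mem[L0]=20
6. P0: store L0 := 50  bus=[BusRdX,Flush]  L0: P0=M P1=I  mem[L0]=80
7. P1: store L0 := 52  bus=[BusRdX,Flush]  L0: P0=I P1=M  mem[L0]=50
8. P1: load  L0  bus=[-]  L0: P0=I P1=M  mem[L0]=50
9. P1: store L1 := 59  bus=[BusUpgr]  L1: P0=I P1=M  mem[L1]=70
10. P0: load  L1  bus=[BusRd,Flush]  L1: P0=S P1=S  mem[L1]=59
11. P0: load  L1  bus=[-]  L1: P0=S P1=S  mem[L1]=59
12. P0: store L1 := 75  bus=[BusUpgr]  L1: P0=M P1=I  mem[L1]=59
13. P0: load  L1  bus=[-]  L1: P0=M P1=I  mem[L1]=59
14. P1: store L0 := 97  bus=[-]  L0: P0=I P1=M  mem[L0]=50
15. P0: store L0 := 26  bus=[BusRdX,Flush]  L0: P0=M P1=I  mem[L0]=97
16. P0: load  L0  bus=[-]  L0: P0=M P1=I  mem[L0]=97
17. P0: load  L0  bus=[-]  L0: P0=M P1=I  mem[L0]=97
18. P1: store L1 := 16  bus=[BusRdX,Flush]  L1: P0=I P1=M  mem[L1]=75
19. P0: load  L1  bus=[BusRd,Flush]  L1: P0=S P1=S  mem[L1]=16
20. P0: load  L0  bus=[-]  L0: P0=M P1=I  mem[L0]=97
21. P0: load  L1  bus=[-]  L1: P0=S P1=S  mem[L1]=16
22. P0: store L0 := 77  bus=[-]  L0: P0=M P1=I  mem[L0]=97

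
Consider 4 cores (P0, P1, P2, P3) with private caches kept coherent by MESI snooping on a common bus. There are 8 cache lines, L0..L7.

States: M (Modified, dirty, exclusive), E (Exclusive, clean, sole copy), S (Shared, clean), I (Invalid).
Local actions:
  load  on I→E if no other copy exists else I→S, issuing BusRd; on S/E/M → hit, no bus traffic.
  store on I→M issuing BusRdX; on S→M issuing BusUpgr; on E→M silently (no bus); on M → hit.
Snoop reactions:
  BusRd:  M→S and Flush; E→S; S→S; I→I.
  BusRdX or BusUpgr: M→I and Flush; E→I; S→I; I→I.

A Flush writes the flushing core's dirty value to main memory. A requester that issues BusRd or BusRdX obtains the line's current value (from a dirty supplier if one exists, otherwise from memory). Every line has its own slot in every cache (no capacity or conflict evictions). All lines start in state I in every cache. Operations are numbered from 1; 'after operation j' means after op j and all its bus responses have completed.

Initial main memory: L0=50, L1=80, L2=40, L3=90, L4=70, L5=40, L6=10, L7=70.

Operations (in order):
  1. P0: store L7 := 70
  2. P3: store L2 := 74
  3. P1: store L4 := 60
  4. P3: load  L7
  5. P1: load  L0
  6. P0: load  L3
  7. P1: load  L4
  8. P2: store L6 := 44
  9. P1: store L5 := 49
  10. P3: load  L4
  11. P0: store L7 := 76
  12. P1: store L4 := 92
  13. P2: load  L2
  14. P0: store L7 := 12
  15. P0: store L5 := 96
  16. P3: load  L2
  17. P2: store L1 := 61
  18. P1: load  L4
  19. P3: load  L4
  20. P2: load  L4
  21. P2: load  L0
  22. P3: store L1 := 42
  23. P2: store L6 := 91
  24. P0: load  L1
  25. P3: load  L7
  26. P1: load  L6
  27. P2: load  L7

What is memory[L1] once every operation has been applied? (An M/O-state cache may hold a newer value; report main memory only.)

memory[L1] = 42

  op1 P0: store L7 := 70 → M/I/I/I on L7; bus BusRdX; mem=70
  op2 P3: store L2 := 74 → I/I/I/M on L2; bus BusRdX; mem=40
  op3 P1: store L4 := 60 → I/M/I/I on L4; bus BusRdX; mem=70
  op4 P3: load  L7 → S/I/I/S on L7; bus BusRd Flush; mem=70
  op5 P1: load  L0 → I/E/I/I on L0; bus BusRd; mem=50
  op6 P0: load  L3 → E/I/I/I on L3; bus BusRd; mem=90
  op7 P1: load  L4 → I/M/I/I on L4; bus (none); mem=70
  op8 P2: store L6 := 44 → I/I/M/I on L6; bus BusRdX; mem=10
  op9 P1: store L5 := 49 → I/M/I/I on L5; bus BusRdX; mem=40
  op10 P3: load  L4 → I/S/I/S on L4; bus BusRd Flush; mem=60
  op11 P0: store L7 := 76 → M/I/I/I on L7; bus BusUpgr; mem=70
  op12 P1: store L4 := 92 → I/M/I/I on L4; bus BusUpgr; mem=60
  op13 P2: load  L2 → I/I/S/S on L2; bus BusRd Flush; mem=74
  op14 P0: store L7 := 12 → M/I/I/I on L7; bus (none); mem=70
  op15 P0: store L5 := 96 → M/I/I/I on L5; bus BusRdX Flush; mem=49
  op16 P3: load  L2 → I/I/S/S on L2; bus (none); mem=74
  op17 P2: store L1 := 61 → I/I/M/I on L1; bus BusRdX; mem=80
  op18 P1: load  L4 → I/M/I/I on L4; bus (none); mem=60
  op19 P3: load  L4 → I/S/I/S on L4; bus BusRd Flush; mem=92
  op20 P2: load  L4 → I/S/S/S on L4; bus BusRd; mem=92
  op21 P2: load  L0 → I/S/S/I on L0; bus BusRd; mem=50
  op22 P3: store L1 := 42 → I/I/I/M on L1; bus BusRdX Flush; mem=61
  op23 P2: store L6 := 91 → I/I/M/I on L6; bus (none); mem=10
  op24 P0: load  L1 → S/I/I/S on L1; bus BusRd Flush; mem=42
  op25 P3: load  L7 → S/I/I/S on L7; bus BusRd Flush; mem=12
  op26 P1: load  L6 → I/S/S/I on L6; bus BusRd Flush; mem=91
  op27 P2: load  L7 → S/I/S/S on L7; bus BusRd; mem=12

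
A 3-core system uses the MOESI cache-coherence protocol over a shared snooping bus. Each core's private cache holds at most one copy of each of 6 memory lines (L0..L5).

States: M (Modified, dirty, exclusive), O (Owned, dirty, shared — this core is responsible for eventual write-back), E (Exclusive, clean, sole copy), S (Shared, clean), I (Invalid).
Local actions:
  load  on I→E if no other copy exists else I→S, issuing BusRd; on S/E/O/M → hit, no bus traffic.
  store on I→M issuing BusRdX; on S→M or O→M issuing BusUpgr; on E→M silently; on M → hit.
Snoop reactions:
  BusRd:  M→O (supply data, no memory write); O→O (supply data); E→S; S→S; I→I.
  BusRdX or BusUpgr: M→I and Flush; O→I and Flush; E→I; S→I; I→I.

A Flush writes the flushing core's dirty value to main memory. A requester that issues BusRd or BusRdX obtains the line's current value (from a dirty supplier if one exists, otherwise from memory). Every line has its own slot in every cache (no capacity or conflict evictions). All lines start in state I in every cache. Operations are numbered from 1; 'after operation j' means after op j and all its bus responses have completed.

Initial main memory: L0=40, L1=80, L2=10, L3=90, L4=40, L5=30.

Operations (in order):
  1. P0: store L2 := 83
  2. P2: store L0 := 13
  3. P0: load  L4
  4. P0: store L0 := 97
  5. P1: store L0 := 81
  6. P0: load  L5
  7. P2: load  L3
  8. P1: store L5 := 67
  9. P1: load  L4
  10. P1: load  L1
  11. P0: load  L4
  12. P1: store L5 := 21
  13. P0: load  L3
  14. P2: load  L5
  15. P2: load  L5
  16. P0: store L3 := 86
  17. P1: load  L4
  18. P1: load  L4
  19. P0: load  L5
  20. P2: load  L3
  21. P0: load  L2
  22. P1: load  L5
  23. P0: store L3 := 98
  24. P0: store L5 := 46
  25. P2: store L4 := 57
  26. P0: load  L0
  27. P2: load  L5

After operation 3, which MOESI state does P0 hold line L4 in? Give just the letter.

state = E

  op1 P0: store L2 := 83 → M/I/I on L2; bus BusRdX; mem=10
  op2 P2: store L0 := 13 → I/I/M on L0; bus BusRdX; mem=40
  op3 P0: load  L4 → E/I/I on L4; bus BusRd; mem=40
  op4 P0: store L0 := 97 → M/I/I on L0; bus BusRdX Flush; mem=13
  op5 P1: store L0 := 81 → I/M/I on L0; bus BusRdX Flush; mem=97
  op6 P0: load  L5 → E/I/I on L5; bus BusRd; mem=30
  op7 P2: load  L3 → I/I/E on L3; bus BusRd; mem=90
  op8 P1: store L5 := 67 → I/M/I on L5; bus BusRdX; mem=30
  op9 P1: load  L4 → S/S/I on L4; bus BusRd; mem=40
  op10 P1: load  L1 → I/E/I on L1; bus BusRd; mem=80
  op11 P0: load  L4 → S/S/I on L4; bus (none); mem=40
  op12 P1: store L5 := 21 → I/M/I on L5; bus (none); mem=30
  op13 P0: load  L3 → S/I/S on L3; bus BusRd; mem=90
  op14 P2: load  L5 → I/O/S on L5; bus BusRd; mem=30
  op15 P2: load  L5 → I/O/S on L5; bus (none); mem=30
  op16 P0: store L3 := 86 → M/I/I on L3; bus BusUpgr; mem=90
  op17 P1: load  L4 → S/S/I on L4; bus (none); mem=40
  op18 P1: load  L4 → S/S/I on L4; bus (none); mem=40
  op19 P0: load  L5 → S/O/S on L5; bus BusRd; mem=30
  op20 P2: load  L3 → O/I/S on L3; bus BusRd; mem=90
  op21 P0: load  L2 → M/I/I on L2; bus (none); mem=10
  op22 P1: load  L5 → S/O/S on L5; bus (none); mem=30
  op23 P0: store L3 := 98 → M/I/I on L3; bus BusUpgr; mem=90
  op24 P0: store L5 := 46 → M/I/I on L5; bus BusUpgr Flush; mem=21
  op25 P2: store L4 := 57 → I/I/M on L4; bus BusRdX; mem=40
  op26 P0: load  L0 → S/O/I on L0; bus BusRd; mem=97
  op27 P2: load  L5 → O/I/S on L5; bus BusRd; mem=21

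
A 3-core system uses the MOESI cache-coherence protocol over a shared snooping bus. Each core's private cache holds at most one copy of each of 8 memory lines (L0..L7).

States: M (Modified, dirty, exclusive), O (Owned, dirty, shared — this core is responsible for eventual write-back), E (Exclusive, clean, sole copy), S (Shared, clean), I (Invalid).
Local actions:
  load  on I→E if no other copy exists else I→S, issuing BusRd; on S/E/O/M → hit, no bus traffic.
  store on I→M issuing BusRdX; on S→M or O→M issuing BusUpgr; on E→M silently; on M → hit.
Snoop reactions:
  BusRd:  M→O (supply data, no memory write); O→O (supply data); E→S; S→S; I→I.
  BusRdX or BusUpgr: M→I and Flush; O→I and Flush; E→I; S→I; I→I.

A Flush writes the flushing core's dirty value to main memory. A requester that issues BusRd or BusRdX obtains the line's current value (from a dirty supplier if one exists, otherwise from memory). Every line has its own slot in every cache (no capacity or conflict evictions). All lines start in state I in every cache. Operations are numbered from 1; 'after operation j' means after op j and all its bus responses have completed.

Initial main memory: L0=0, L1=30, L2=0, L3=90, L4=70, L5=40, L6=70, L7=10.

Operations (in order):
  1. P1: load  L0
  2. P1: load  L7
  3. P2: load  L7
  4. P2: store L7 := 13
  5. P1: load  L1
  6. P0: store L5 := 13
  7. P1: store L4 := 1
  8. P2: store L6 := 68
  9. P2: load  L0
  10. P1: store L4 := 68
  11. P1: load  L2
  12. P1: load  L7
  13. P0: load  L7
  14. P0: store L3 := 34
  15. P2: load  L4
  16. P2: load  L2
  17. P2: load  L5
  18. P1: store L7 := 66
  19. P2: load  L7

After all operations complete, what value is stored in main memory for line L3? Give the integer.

memory[L3] = 90

[1] P1: load  L0 | P0:I, P1:E(0), P2:I | bus: BusRd
[2] P1: load  L7 | P0:I, P1:E(10), P2:I | bus: BusRd
[3] P2: load  L7 | P0:I, P1:S(10), P2:S(10) | bus: BusRd
[4] P2: store L7 := 13 | P0:I, P1:I, P2:M(13) | bus: BusUpgr
[5] P1: load  L1 | P0:I, P1:E(30), P2:I | bus: BusRd
[6] P0: store L5 := 13 | P0:M(13), P1:I, P2:I | bus: BusRdX
[7] P1: store L4 := 1 | P0:I, P1:M(1), P2:I | bus: BusRdX
[8] P2: store L6 := 68 | P0:I, P1:I, P2:M(68) | bus: BusRdX
[9] P2: load  L0 | P0:I, P1:S(0), P2:S(0) | bus: BusRd
[10] P1: store L4 := 68 | P0:I, P1:M(68), P2:I | bus: none
[11] P1: load  L2 | P0:I, P1:E(0), P2:I | bus: BusRd
[12] P1: load  L7 | P0:I, P1:S(13), P2:O(13) | bus: BusRd
[13] P0: load  L7 | P0:S(13), P1:S(13), P2:O(13) | bus: BusRd
[14] P0: store L3 := 34 | P0:M(34), P1:I, P2:I | bus: BusRdX
[15] P2: load  L4 | P0:I, P1:O(68), P2:S(68) | bus: BusRd
[16] P2: load  L2 | P0:I, P1:S(0), P2:S(0) | bus: BusRd
[17] P2: load  L5 | P0:O(13), P1:I, P2:S(13) | bus: BusRd
[18] P1: store L7 := 66 | P0:I, P1:M(66), P2:I | bus: BusUpgr,Flush
[19] P2: load  L7 | P0:I, P1:O(66), P2:S(66) | bus: BusRd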